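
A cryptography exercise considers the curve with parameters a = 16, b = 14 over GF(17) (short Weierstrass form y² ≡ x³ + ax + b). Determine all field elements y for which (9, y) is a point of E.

none

x³ + 16x + 14 = 887 ≡ 3 (mod 17).
3 is a non-residue mod 17; no y exists.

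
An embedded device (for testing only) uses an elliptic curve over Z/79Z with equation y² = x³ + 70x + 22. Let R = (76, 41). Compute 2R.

(42, 5)

tangent at (76, 41): λ = (3·76² + 70)/(2·41) ≡ 18/3. 3⁻¹ ≡ 53 (mod 79) since 3·53 = 159 ≡ 1, so λ ≡ 18·53 ≡ 6.
  x = λ² - 76 - 76 = 36 - 152 ≡ 42; y = λ·(76 - 42) - 41 ≡ 5. → (42, 5)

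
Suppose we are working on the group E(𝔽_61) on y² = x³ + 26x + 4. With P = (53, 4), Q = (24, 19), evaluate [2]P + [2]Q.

First 2P:
Repeated addition: build up to 2P.
2P: tangent at (53, 4): λ = (3·53² + 26)/(2·4) ≡ 35/8. 8⁻¹ ≡ 23 (mod 61), so λ ≡ 35·23 ≡ 12.
  x = λ² - 53 - 53 = 144 - 106 ≡ 38; y = λ·(53 - 38) - 4 ≡ 54. → (38, 54)
2P = (38, 54).
Next 2Q:
Repeated addition: build up to 2Q.
2Q: tangent at (24, 19): λ = (3·24² + 26)/(2·19) ≡ 46/38. 38⁻¹ ≡ 53 (mod 61), so λ ≡ 46·53 ≡ 59.
  x = λ² - 24 - 24 = 3481 - 48 ≡ 17; y = λ·(24 - 17) - 19 ≡ 28. → (17, 28)
2Q = (17, 28).
Finally 2P + 2Q:
(38, 54) + (17, 28). λ = (28 - 54)/(17 - 38) ≡ 35/40 mod 61. 40⁻¹ ≡ 29 (mod 61) since 40·29 = 1160 ≡ 1, so λ ≡ 39.
  x = λ² - 38 - 17 = 1521 - 55 ≡ 2; y = λ·(38 - 2) - 54 ≡ 8. → (2, 8)

(2, 8)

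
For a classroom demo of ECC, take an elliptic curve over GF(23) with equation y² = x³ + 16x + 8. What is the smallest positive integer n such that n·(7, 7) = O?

2P: tangent at (7, 7): λ = (3·7² + 16)/(2·7) ≡ 2/14. 14⁻¹ ≡ 5 (mod 23), so λ ≡ 2·5 ≡ 10.
  x = λ² - 7 - 7 = 100 - 14 ≡ 17; y = λ·(7 - 17) - 7 ≡ 8. → (17, 8)
3P: (17, 8) + (7, 7). λ = (7 - 8)/(7 - 17) ≡ 22/13 mod 23. 13⁻¹ ≡ 16 (mod 23), so λ ≡ 7.
  x = λ² - 17 - 7 = 49 - 24 ≡ 2; y = λ·(17 - 2) - 8 ≡ 5. → (2, 5)
4P: (2, 5) + (7, 7). λ = (7 - 5)/(7 - 2) ≡ 2/5 mod 23. 5⁻¹ ≡ 14 (mod 23), so λ ≡ 5.
  x = λ² - 2 - 7 = 25 - 9 ≡ 16; y = λ·(2 - 16) - 5 ≡ 17. → (16, 17)
5P: (16, 17) + (7, 7). λ = (7 - 17)/(7 - 16) ≡ 13/14 mod 23. 14⁻¹ ≡ 5 (mod 23), so λ ≡ 19.
  x = λ² - 16 - 7 = 361 - 23 ≡ 16; y = λ·(16 - 16) - 17 ≡ 6. → (16, 6)
6P: (16, 6) + (7, 7). λ = (7 - 6)/(7 - 16) ≡ 1/14 mod 23. 14⁻¹ ≡ 5 (mod 23), so λ ≡ 5.
  x = λ² - 16 - 7 = 25 - 23 ≡ 2; y = λ·(16 - 2) - 6 ≡ 18. → (2, 18)
7P: (2, 18) + (7, 7). λ = (7 - 18)/(7 - 2) ≡ 12/5 mod 23. 5⁻¹ ≡ 14 (mod 23) since 5·14 = 70 ≡ 1, so λ ≡ 7.
  x = λ² - 2 - 7 = 49 - 9 ≡ 17; y = λ·(2 - 17) - 18 ≡ 15. → (17, 15)
8P: (17, 15) + (7, 7). λ = (7 - 15)/(7 - 17) ≡ 15/13 mod 23. 13⁻¹ ≡ 16 (mod 23) since 13·16 = 208 ≡ 1, so λ ≡ 10.
  x = λ² - 17 - 7 = 100 - 24 ≡ 7; y = λ·(17 - 7) - 15 ≡ 16. → (7, 16)
9P: (7, 16) + (7, 7): same x and y₁ ≡ -y₂, so the sum is O.
9P = O, so the order is 9.

9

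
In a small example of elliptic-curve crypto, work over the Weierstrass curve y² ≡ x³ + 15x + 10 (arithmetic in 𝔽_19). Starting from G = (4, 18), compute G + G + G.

(11, 10)

Repeated addition: build up to 3G.
2G: tangent at (4, 18): λ = (3·4² + 15)/(2·18) ≡ 6/17. 17⁻¹ ≡ 9 (mod 19), so λ ≡ 6·9 ≡ 16.
  x = λ² - 4 - 4 = 256 - 8 ≡ 1; y = λ·(4 - 1) - 18 ≡ 11. → (1, 11)
3G: (1, 11) + (4, 18). λ = (18 - 11)/(4 - 1) ≡ 7/3 mod 19. 3⁻¹ ≡ 13 (mod 19), so λ ≡ 15.
  x = λ² - 1 - 4 = 225 - 5 ≡ 11; y = λ·(1 - 11) - 11 ≡ 10. → (11, 10)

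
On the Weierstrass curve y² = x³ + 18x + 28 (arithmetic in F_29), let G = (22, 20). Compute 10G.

(16, 2)

Repeated addition: build up to 10G.
2G: tangent at (22, 20): λ = (3·22² + 18)/(2·20) ≡ 20/11. 11⁻¹ ≡ 8 (mod 29) since 11·8 = 88 ≡ 1, so λ ≡ 20·8 ≡ 15.
  x = λ² - 22 - 22 = 225 - 44 ≡ 7; y = λ·(22 - 7) - 20 ≡ 2. → (7, 2)
3G: (7, 2) + (22, 20). λ = (20 - 2)/(22 - 7) ≡ 18/15 mod 29. 15⁻¹ ≡ 2 (mod 29), so λ ≡ 7.
  x = λ² - 7 - 22 = 49 - 29 ≡ 20; y = λ·(7 - 20) - 2 ≡ 23. → (20, 23)
4G: (20, 23) + (22, 20). λ = (20 - 23)/(22 - 20) ≡ 26/2 mod 29. 2⁻¹ ≡ 15 (mod 29) since 2·15 = 30 ≡ 1, so λ ≡ 13.
  x = λ² - 20 - 22 = 169 - 42 ≡ 11; y = λ·(20 - 11) - 23 ≡ 7. → (11, 7)
5G: (11, 7) + (22, 20). λ = (20 - 7)/(22 - 11) ≡ 13/11 mod 29. 11⁻¹ ≡ 8 (mod 29) since 11·8 = 88 ≡ 1, so λ ≡ 17.
  x = λ² - 11 - 22 = 289 - 33 ≡ 24; y = λ·(11 - 24) - 7 ≡ 4. → (24, 4)
6G: (24, 4) + (22, 20). λ = (20 - 4)/(22 - 24) ≡ 16/27 mod 29. 27⁻¹ ≡ 14 (mod 29), so λ ≡ 21.
  x = λ² - 24 - 22 = 441 - 46 ≡ 18; y = λ·(24 - 18) - 4 ≡ 6. → (18, 6)
7G: (18, 6) + (22, 20). λ = (20 - 6)/(22 - 18) ≡ 14/4 mod 29. 4⁻¹ ≡ 22 (mod 29), so λ ≡ 18.
  x = λ² - 18 - 22 = 324 - 40 ≡ 23; y = λ·(18 - 23) - 6 ≡ 20. → (23, 20)
8G: (23, 20) + (22, 20). λ = (20 - 20)/(22 - 23) ≡ 0/28 mod 29. 28⁻¹ ≡ 28 (mod 29) since 28·28 = 784 ≡ 1, so λ ≡ 0.
  x = λ² - 23 - 22 = 0 - 45 ≡ 13; y = λ·(23 - 13) - 20 ≡ 9. → (13, 9)
9G: (13, 9) + (22, 20). λ = (20 - 9)/(22 - 13) ≡ 11/9 mod 29. 9⁻¹ ≡ 13 (mod 29), so λ ≡ 27.
  x = λ² - 13 - 22 = 729 - 35 ≡ 27; y = λ·(13 - 27) - 9 ≡ 19. → (27, 19)
10G: (27, 19) + (22, 20). λ = (20 - 19)/(22 - 27) ≡ 1/24 mod 29. 24⁻¹ ≡ 23 (mod 29), so λ ≡ 23.
  x = λ² - 27 - 22 = 529 - 49 ≡ 16; y = λ·(27 - 16) - 19 ≡ 2. → (16, 2)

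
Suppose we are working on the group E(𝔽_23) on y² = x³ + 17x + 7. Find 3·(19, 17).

Write P = (19, 17).
Repeated addition: build up to 3P.
2P: tangent at (19, 17): λ = (3·19² + 17)/(2·17) ≡ 19/11. 11⁻¹ ≡ 21 (mod 23), so λ ≡ 19·21 ≡ 8.
  x = λ² - 19 - 19 = 64 - 38 ≡ 3; y = λ·(19 - 3) - 17 ≡ 19. → (3, 19)
3P: (3, 19) + (19, 17). λ = (17 - 19)/(19 - 3) ≡ 21/16 mod 23. 16⁻¹ ≡ 13 (mod 23), so λ ≡ 20.
  x = λ² - 3 - 19 = 400 - 22 ≡ 10; y = λ·(3 - 10) - 19 ≡ 2. → (10, 2)

(10, 2)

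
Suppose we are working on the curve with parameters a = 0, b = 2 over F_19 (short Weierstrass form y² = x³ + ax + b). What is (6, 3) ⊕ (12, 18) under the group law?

(6, 3) + (12, 18). λ = (18 - 3)/(12 - 6) ≡ 15/6 mod 19. 6⁻¹ ≡ 16 (mod 19), so λ ≡ 12.
  x = λ² - 6 - 12 = 144 - 18 ≡ 12; y = λ·(6 - 12) - 3 ≡ 1. → (12, 1)

(12, 1)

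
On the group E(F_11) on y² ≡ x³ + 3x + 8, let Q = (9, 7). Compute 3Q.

Repeated addition: build up to 3Q.
2Q: tangent at (9, 7): λ = (3·9² + 3)/(2·7) ≡ 4/3. 3⁻¹ ≡ 4 (mod 11) since 3·4 = 12 ≡ 1, so λ ≡ 4·4 ≡ 5.
  x = λ² - 9 - 9 = 25 - 18 ≡ 7; y = λ·(9 - 7) - 7 ≡ 3. → (7, 3)
3Q: (7, 3) + (9, 7). λ = (7 - 3)/(9 - 7) ≡ 4/2 mod 11. 2⁻¹ ≡ 6 (mod 11) since 2·6 = 12 ≡ 1, so λ ≡ 2.
  x = λ² - 7 - 9 = 4 - 16 ≡ 10; y = λ·(7 - 10) - 3 ≡ 2. → (10, 2)

(10, 2)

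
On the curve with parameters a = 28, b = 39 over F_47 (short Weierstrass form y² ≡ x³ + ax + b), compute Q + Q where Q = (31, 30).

(34, 43)

tangent at (31, 30): λ = (3·31² + 28)/(2·30) ≡ 44/13. 13⁻¹ ≡ 29 (mod 47), so λ ≡ 44·29 ≡ 7.
  x = λ² - 31 - 31 = 49 - 62 ≡ 34; y = λ·(31 - 34) - 30 ≡ 43. → (34, 43)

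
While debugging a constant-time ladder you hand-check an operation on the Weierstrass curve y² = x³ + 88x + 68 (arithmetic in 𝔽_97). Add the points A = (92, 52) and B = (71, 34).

(6, 91)

(92, 52) + (71, 34). λ = (34 - 52)/(71 - 92) ≡ 79/76 mod 97. 76⁻¹ ≡ 60 (mod 97) since 76·60 = 4560 ≡ 1, so λ ≡ 84.
  x = λ² - 92 - 71 = 7056 - 163 ≡ 6; y = λ·(92 - 6) - 52 ≡ 91. → (6, 91)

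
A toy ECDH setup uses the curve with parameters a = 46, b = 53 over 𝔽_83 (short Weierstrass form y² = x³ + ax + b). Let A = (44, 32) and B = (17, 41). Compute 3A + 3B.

First 3A:
Repeated addition: build up to 3A.
2A: tangent at (44, 32): λ = (3·44² + 46)/(2·32) ≡ 44/64. 64⁻¹ ≡ 48 (mod 83) since 64·48 = 3072 ≡ 1, so λ ≡ 44·48 ≡ 37.
  x = λ² - 44 - 44 = 1369 - 88 ≡ 36; y = λ·(44 - 36) - 32 ≡ 15. → (36, 15)
3A: (36, 15) + (44, 32). λ = (32 - 15)/(44 - 36) ≡ 17/8 mod 83. 8⁻¹ ≡ 52 (mod 83), so λ ≡ 54.
  x = λ² - 36 - 44 = 2916 - 80 ≡ 14; y = λ·(36 - 14) - 15 ≡ 11. → (14, 11)
3A = (14, 11).
Next 3B:
Repeated addition: build up to 3B.
2B: tangent at (17, 41): λ = (3·17² + 46)/(2·41) ≡ 0/82. 82⁻¹ ≡ 82 (mod 83) since 82·82 = 6724 ≡ 1, so λ ≡ 0·82 ≡ 0.
  x = λ² - 17 - 17 = 0 - 34 ≡ 49; y = λ·(17 - 49) - 41 ≡ 42. → (49, 42)
3B: (49, 42) + (17, 41). λ = (41 - 42)/(17 - 49) ≡ 82/51 mod 83. 51⁻¹ ≡ 70 (mod 83), so λ ≡ 13.
  x = λ² - 49 - 17 = 169 - 66 ≡ 20; y = λ·(49 - 20) - 42 ≡ 3. → (20, 3)
3B = (20, 3).
Finally 3A + 3B:
(14, 11) + (20, 3). λ = (3 - 11)/(20 - 14) ≡ 75/6 mod 83. 6⁻¹ ≡ 14 (mod 83), so λ ≡ 54.
  x = λ² - 14 - 20 = 2916 - 34 ≡ 60; y = λ·(14 - 60) - 11 ≡ 78. → (60, 78)

(60, 78)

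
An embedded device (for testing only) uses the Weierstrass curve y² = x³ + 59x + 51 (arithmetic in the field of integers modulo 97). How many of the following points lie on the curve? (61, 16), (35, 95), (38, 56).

(61, 16): 16² ≡ 62, rhs ≡ 62 → on.
(35, 95): 95² ≡ 4, rhs ≡ 80 → off.
(38, 56): 56² ≡ 32, rhs ≡ 32 → on.

2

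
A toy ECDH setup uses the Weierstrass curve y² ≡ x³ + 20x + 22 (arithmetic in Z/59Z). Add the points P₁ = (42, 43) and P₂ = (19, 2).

(42, 43) + (19, 2). λ = (2 - 43)/(19 - 42) ≡ 18/36 mod 59. 36⁻¹ ≡ 41 (mod 59), so λ ≡ 30.
  x = λ² - 42 - 19 = 900 - 61 ≡ 13; y = λ·(42 - 13) - 43 ≡ 1. → (13, 1)

(13, 1)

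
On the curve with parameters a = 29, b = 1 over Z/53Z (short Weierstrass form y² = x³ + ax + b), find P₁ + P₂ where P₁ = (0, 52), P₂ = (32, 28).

(5, 18)

(0, 52) + (32, 28). λ = (28 - 52)/(32 - 0) ≡ 29/32 mod 53. 32⁻¹ ≡ 5 (mod 53) since 32·5 = 160 ≡ 1, so λ ≡ 39.
  x = λ² - 0 - 32 = 1521 - 32 ≡ 5; y = λ·(0 - 5) - 52 ≡ 18. → (5, 18)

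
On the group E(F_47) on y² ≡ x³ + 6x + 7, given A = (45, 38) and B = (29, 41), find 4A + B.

(44, 3)

First 4A:
Double-and-add on 4 = (100)₂. Start with A = (45, 38) for the leading 1-bit.
double: tangent at (45, 38): λ = (3·45² + 6)/(2·38) ≡ 18/29. 29⁻¹ ≡ 13 (mod 47) since 29·13 = 377 ≡ 1, so λ ≡ 18·13 ≡ 46.
  x = λ² - 45 - 45 = 2116 - 90 ≡ 5; y = λ·(45 - 5) - 38 ≡ 16. → (5, 16)
double: tangent at (5, 16): λ = (3·5² + 6)/(2·16) ≡ 34/32. 32⁻¹ ≡ 25 (mod 47), so λ ≡ 34·25 ≡ 4.
  x = λ² - 5 - 5 = 16 - 10 ≡ 6; y = λ·(5 - 6) - 16 ≡ 27. → (6, 27)
4A = (6, 27).
Finally 4A + B:
(6, 27) + (29, 41). λ = (41 - 27)/(29 - 6) ≡ 14/23 mod 47. 23⁻¹ ≡ 45 (mod 47), so λ ≡ 19.
  x = λ² - 6 - 29 = 361 - 35 ≡ 44; y = λ·(6 - 44) - 27 ≡ 3. → (44, 3)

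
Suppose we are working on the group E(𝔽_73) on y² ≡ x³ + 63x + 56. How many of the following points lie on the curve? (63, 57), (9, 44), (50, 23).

(63, 57): 57² ≡ 37, rhs ≡ 32 → off.
(9, 44): 44² ≡ 38, rhs ≡ 38 → on.
(50, 23): 23² ≡ 18, rhs ≡ 18 → on.

2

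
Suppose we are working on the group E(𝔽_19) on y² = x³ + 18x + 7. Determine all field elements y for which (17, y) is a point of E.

1, 18

x³ + 18x + 7 = 5226 ≡ 1 (mod 19).
Square roots of 1 mod 19: 1 and 18 (since 1² = 1 ≡ 1).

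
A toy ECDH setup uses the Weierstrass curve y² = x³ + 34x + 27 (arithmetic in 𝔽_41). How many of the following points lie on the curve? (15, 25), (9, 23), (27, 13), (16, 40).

2

(15, 25): 25² ≡ 10, rhs ≡ 17 → off.
(9, 23): 23² ≡ 37, rhs ≡ 37 → on.
(27, 13): 13² ≡ 5, rhs ≡ 5 → on.
(16, 40): 40² ≡ 1, rhs ≡ 34 → off.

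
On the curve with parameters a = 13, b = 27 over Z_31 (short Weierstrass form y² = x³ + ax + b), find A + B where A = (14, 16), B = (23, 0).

(14, 16) + (23, 0). λ = (0 - 16)/(23 - 14) ≡ 15/9 mod 31. 9⁻¹ ≡ 7 (mod 31) since 9·7 = 63 ≡ 1, so λ ≡ 12.
  x = λ² - 14 - 23 = 144 - 37 ≡ 14; y = λ·(14 - 14) - 16 ≡ 15. → (14, 15)

(14, 15)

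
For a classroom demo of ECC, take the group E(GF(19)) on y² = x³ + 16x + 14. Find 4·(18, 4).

(13, 14)

Write G = (18, 4).
Double-and-add on 4 = (100)₂. Start with G = (18, 4) for the leading 1-bit.
double: tangent at (18, 4): λ = (3·18² + 16)/(2·4) ≡ 0/8. 8⁻¹ ≡ 12 (mod 19), so λ ≡ 0·12 ≡ 0.
  x = λ² - 18 - 18 = 0 - 36 ≡ 2; y = λ·(18 - 2) - 4 ≡ 15. → (2, 15)
double: tangent at (2, 15): λ = (3·2² + 16)/(2·15) ≡ 9/11. 11⁻¹ ≡ 7 (mod 19) since 11·7 = 77 ≡ 1, so λ ≡ 9·7 ≡ 6.
  x = λ² - 2 - 2 = 36 - 4 ≡ 13; y = λ·(2 - 13) - 15 ≡ 14. → (13, 14)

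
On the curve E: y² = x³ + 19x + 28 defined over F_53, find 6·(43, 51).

Write G = (43, 51).
Double-and-add on 6 = (110)₂. Start with G = (43, 51) for the leading 1-bit.
double: tangent at (43, 51): λ = (3·43² + 19)/(2·51) ≡ 1/49. 49⁻¹ ≡ 13 (mod 53) since 49·13 = 637 ≡ 1, so λ ≡ 1·13 ≡ 13.
  x = λ² - 43 - 43 = 169 - 86 ≡ 30; y = λ·(43 - 30) - 51 ≡ 12. → (30, 12)
add G: (30, 12) + (43, 51). λ = (51 - 12)/(43 - 30) ≡ 39/13 mod 53. 13⁻¹ ≡ 49 (mod 53) since 13·49 = 637 ≡ 1, so λ ≡ 3.
  x = λ² - 30 - 43 = 9 - 73 ≡ 42; y = λ·(30 - 42) - 12 ≡ 5. → (42, 5)
double: tangent at (42, 5): λ = (3·42² + 19)/(2·5) ≡ 11/10. 10⁻¹ ≡ 16 (mod 53) since 10·16 = 160 ≡ 1, so λ ≡ 11·16 ≡ 17.
  x = λ² - 42 - 42 = 289 - 84 ≡ 46; y = λ·(42 - 46) - 5 ≡ 33. → (46, 33)

(46, 33)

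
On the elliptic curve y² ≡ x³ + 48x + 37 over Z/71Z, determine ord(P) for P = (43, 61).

2P: tangent at (43, 61): λ = (3·43² + 48)/(2·61) ≡ 57/51. 51⁻¹ ≡ 39 (mod 71) since 51·39 = 1989 ≡ 1, so λ ≡ 57·39 ≡ 22.
  x = λ² - 43 - 43 = 484 - 86 ≡ 43; y = λ·(43 - 43) - 61 ≡ 10. → (43, 10)
3P: (43, 10) + (43, 61): same x and y₁ ≡ -y₂, so the sum is ∞.
3P = ∞, so the order is 3.

3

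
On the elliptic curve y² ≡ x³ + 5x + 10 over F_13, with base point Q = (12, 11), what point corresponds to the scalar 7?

Repeated addition: build up to 7Q.
2Q: tangent at (12, 11): λ = (3·12² + 5)/(2·11) ≡ 8/9. 9⁻¹ ≡ 3 (mod 13), so λ ≡ 8·3 ≡ 11.
  x = λ² - 12 - 12 = 121 - 24 ≡ 6; y = λ·(12 - 6) - 11 ≡ 3. → (6, 3)
3Q: (6, 3) + (12, 11). λ = (11 - 3)/(12 - 6) ≡ 8/6 mod 13. 6⁻¹ ≡ 11 (mod 13), so λ ≡ 10.
  x = λ² - 6 - 12 = 100 - 18 ≡ 4; y = λ·(6 - 4) - 3 ≡ 4. → (4, 4)
4Q: (4, 4) + (12, 11). λ = (11 - 4)/(12 - 4) ≡ 7/8 mod 13. 8⁻¹ ≡ 5 (mod 13), so λ ≡ 9.
  x = λ² - 4 - 12 = 81 - 16 ≡ 0; y = λ·(4 - 0) - 4 ≡ 6. → (0, 6)
5Q: (0, 6) + (12, 11). λ = (11 - 6)/(12 - 0) ≡ 5/12 mod 13. 12⁻¹ ≡ 12 (mod 13), so λ ≡ 8.
  x = λ² - 0 - 12 = 64 - 12 ≡ 0; y = λ·(0 - 0) - 6 ≡ 7. → (0, 7)
6Q: (0, 7) + (12, 11). λ = (11 - 7)/(12 - 0) ≡ 4/12 mod 13. 12⁻¹ ≡ 12 (mod 13), so λ ≡ 9.
  x = λ² - 0 - 12 = 81 - 12 ≡ 4; y = λ·(0 - 4) - 7 ≡ 9. → (4, 9)
7Q: (4, 9) + (12, 11). λ = (11 - 9)/(12 - 4) ≡ 2/8 mod 13. 8⁻¹ ≡ 5 (mod 13) since 8·5 = 40 ≡ 1, so λ ≡ 10.
  x = λ² - 4 - 12 = 100 - 16 ≡ 6; y = λ·(4 - 6) - 9 ≡ 10. → (6, 10)

(6, 10)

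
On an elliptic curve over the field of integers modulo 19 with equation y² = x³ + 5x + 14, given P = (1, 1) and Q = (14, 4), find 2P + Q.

First 2P:
Repeated addition: build up to 2P.
2P: tangent at (1, 1): λ = (3·1² + 5)/(2·1) ≡ 8/2. 2⁻¹ ≡ 10 (mod 19), so λ ≡ 8·10 ≡ 4.
  x = λ² - 1 - 1 = 16 - 2 ≡ 14; y = λ·(1 - 14) - 1 ≡ 4. → (14, 4)
2P = (14, 4).
Finally 2P + Q:
tangent at (14, 4): λ = (3·14² + 5)/(2·4) ≡ 4/8. 8⁻¹ ≡ 12 (mod 19), so λ ≡ 4·12 ≡ 10.
  x = λ² - 14 - 14 = 100 - 28 ≡ 15; y = λ·(14 - 15) - 4 ≡ 5. → (15, 5)

(15, 5)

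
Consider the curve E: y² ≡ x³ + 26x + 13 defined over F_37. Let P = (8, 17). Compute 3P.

Repeated addition: build up to 3P.
2P: tangent at (8, 17): λ = (3·8² + 26)/(2·17) ≡ 33/34. 34⁻¹ ≡ 12 (mod 37), so λ ≡ 33·12 ≡ 26.
  x = λ² - 8 - 8 = 676 - 16 ≡ 31; y = λ·(8 - 31) - 17 ≡ 14. → (31, 14)
3P: (31, 14) + (8, 17). λ = (17 - 14)/(8 - 31) ≡ 3/14 mod 37. 14⁻¹ ≡ 8 (mod 37), so λ ≡ 24.
  x = λ² - 31 - 8 = 576 - 39 ≡ 19; y = λ·(31 - 19) - 14 ≡ 15. → (19, 15)

(19, 15)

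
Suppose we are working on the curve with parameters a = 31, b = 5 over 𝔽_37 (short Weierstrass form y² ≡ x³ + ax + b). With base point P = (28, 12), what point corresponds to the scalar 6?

(2, 1)

Double-and-add on 6 = (110)₂. Start with P = (28, 12) for the leading 1-bit.
double: tangent at (28, 12): λ = (3·28² + 31)/(2·12) ≡ 15/24. 24⁻¹ ≡ 17 (mod 37) since 24·17 = 408 ≡ 1, so λ ≡ 15·17 ≡ 33.
  x = λ² - 28 - 28 = 1089 - 56 ≡ 34; y = λ·(28 - 34) - 12 ≡ 12. → (34, 12)
add P: (34, 12) + (28, 12). λ = (12 - 12)/(28 - 34) ≡ 0/31 mod 37. 31⁻¹ ≡ 6 (mod 37) since 31·6 = 186 ≡ 1, so λ ≡ 0.
  x = λ² - 34 - 28 = 0 - 62 ≡ 12; y = λ·(34 - 12) - 12 ≡ 25. → (12, 25)
double: tangent at (12, 25): λ = (3·12² + 31)/(2·25) ≡ 19/13. 13⁻¹ ≡ 20 (mod 37), so λ ≡ 19·20 ≡ 10.
  x = λ² - 12 - 12 = 100 - 24 ≡ 2; y = λ·(12 - 2) - 25 ≡ 1. → (2, 1)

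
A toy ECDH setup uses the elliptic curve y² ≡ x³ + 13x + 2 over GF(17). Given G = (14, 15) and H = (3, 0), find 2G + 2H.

First 2G:
Repeated addition: build up to 2G.
2G: tangent at (14, 15): λ = (3·14² + 13)/(2·15) ≡ 6/13. 13⁻¹ ≡ 4 (mod 17), so λ ≡ 6·4 ≡ 7.
  x = λ² - 14 - 14 = 49 - 28 ≡ 4; y = λ·(14 - 4) - 15 ≡ 4. → (4, 4)
2G = (4, 4).
Next 2H:
Repeated addition: build up to 2H.
2H: (3, 0) + (3, 0): same x and y₁ ≡ -y₂, so the sum is O.
2H = O.
Finally 2G + 2H:
(4, 4) + O = (4, 4) (identity).

(4, 4)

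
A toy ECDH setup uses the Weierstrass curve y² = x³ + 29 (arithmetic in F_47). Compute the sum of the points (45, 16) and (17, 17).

(45, 16) + (17, 17). λ = (17 - 16)/(17 - 45) ≡ 1/19 mod 47. 19⁻¹ ≡ 5 (mod 47) since 19·5 = 95 ≡ 1, so λ ≡ 5.
  x = λ² - 45 - 17 = 25 - 62 ≡ 10; y = λ·(45 - 10) - 16 ≡ 18. → (10, 18)

(10, 18)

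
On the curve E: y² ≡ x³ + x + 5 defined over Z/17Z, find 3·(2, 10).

Write G = (2, 10).
Repeated addition: build up to 3G.
2G: tangent at (2, 10): λ = (3·2² + 1)/(2·10) ≡ 13/3. 3⁻¹ ≡ 6 (mod 17) since 3·6 = 18 ≡ 1, so λ ≡ 13·6 ≡ 10.
  x = λ² - 2 - 2 = 100 - 4 ≡ 11; y = λ·(2 - 11) - 10 ≡ 2. → (11, 2)
3G: (11, 2) + (2, 10). λ = (10 - 2)/(2 - 11) ≡ 8/8 mod 17. 8⁻¹ ≡ 15 (mod 17), so λ ≡ 1.
  x = λ² - 11 - 2 = 1 - 13 ≡ 5; y = λ·(11 - 5) - 2 ≡ 4. → (5, 4)

(5, 4)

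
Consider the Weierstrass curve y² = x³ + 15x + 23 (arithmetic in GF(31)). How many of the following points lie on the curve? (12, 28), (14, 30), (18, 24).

(12, 28): 28² ≡ 9, rhs ≡ 9 → on.
(14, 30): 30² ≡ 1, rhs ≡ 1 → on.
(18, 24): 24² ≡ 18, rhs ≡ 18 → on.

3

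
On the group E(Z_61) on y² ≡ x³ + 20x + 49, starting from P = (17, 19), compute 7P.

(28, 28)

Repeated addition: build up to 7P.
2P: tangent at (17, 19): λ = (3·17² + 20)/(2·19) ≡ 33/38. 38⁻¹ ≡ 53 (mod 61) since 38·53 = 2014 ≡ 1, so λ ≡ 33·53 ≡ 41.
  x = λ² - 17 - 17 = 1681 - 34 ≡ 0; y = λ·(17 - 0) - 19 ≡ 7. → (0, 7)
3P: (0, 7) + (17, 19). λ = (19 - 7)/(17 - 0) ≡ 12/17 mod 61. 17⁻¹ ≡ 18 (mod 61) since 17·18 = 306 ≡ 1, so λ ≡ 33.
  x = λ² - 0 - 17 = 1089 - 17 ≡ 35; y = λ·(0 - 35) - 7 ≡ 58. → (35, 58)
4P: (35, 58) + (17, 19). λ = (19 - 58)/(17 - 35) ≡ 22/43 mod 61. 43⁻¹ ≡ 44 (mod 61), so λ ≡ 53.
  x = λ² - 35 - 17 = 2809 - 52 ≡ 12; y = λ·(35 - 12) - 58 ≡ 2. → (12, 2)
5P: (12, 2) + (17, 19). λ = (19 - 2)/(17 - 12) ≡ 17/5 mod 61. 5⁻¹ ≡ 49 (mod 61), so λ ≡ 40.
  x = λ² - 12 - 17 = 1600 - 29 ≡ 46; y = λ·(12 - 46) - 2 ≡ 41. → (46, 41)
6P: (46, 41) + (17, 19). λ = (19 - 41)/(17 - 46) ≡ 39/32 mod 61. 32⁻¹ ≡ 21 (mod 61), so λ ≡ 26.
  x = λ² - 46 - 17 = 676 - 63 ≡ 3; y = λ·(46 - 3) - 41 ≡ 40. → (3, 40)
7P: (3, 40) + (17, 19). λ = (19 - 40)/(17 - 3) ≡ 40/14 mod 61. 14⁻¹ ≡ 48 (mod 61) since 14·48 = 672 ≡ 1, so λ ≡ 29.
  x = λ² - 3 - 17 = 841 - 20 ≡ 28; y = λ·(3 - 28) - 40 ≡ 28. → (28, 28)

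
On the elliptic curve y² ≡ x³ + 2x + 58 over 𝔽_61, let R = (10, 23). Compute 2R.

(2, 3)

tangent at (10, 23): λ = (3·10² + 2)/(2·23) ≡ 58/46. 46⁻¹ ≡ 4 (mod 61), so λ ≡ 58·4 ≡ 49.
  x = λ² - 10 - 10 = 2401 - 20 ≡ 2; y = λ·(10 - 2) - 23 ≡ 3. → (2, 3)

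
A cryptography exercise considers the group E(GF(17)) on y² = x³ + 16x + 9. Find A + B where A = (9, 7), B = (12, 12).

(9, 7) + (12, 12). λ = (12 - 7)/(12 - 9) ≡ 5/3 mod 17. 3⁻¹ ≡ 6 (mod 17) since 3·6 = 18 ≡ 1, so λ ≡ 13.
  x = λ² - 9 - 12 = 169 - 21 ≡ 12; y = λ·(9 - 12) - 7 ≡ 5. → (12, 5)

(12, 5)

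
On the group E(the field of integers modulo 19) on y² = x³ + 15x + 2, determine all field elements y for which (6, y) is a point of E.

x³ + 15x + 2 = 308 ≡ 4 (mod 19).
Square roots of 4 mod 19: 2 and 17 (since 2² = 4 ≡ 4).

2, 17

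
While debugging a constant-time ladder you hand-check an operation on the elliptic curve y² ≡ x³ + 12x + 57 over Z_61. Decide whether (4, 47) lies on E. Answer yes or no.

no

y² = 47² ≡ 13; x³ + 12x + 57 = 169 ≡ 47 (mod 61). 13 ≠ 47.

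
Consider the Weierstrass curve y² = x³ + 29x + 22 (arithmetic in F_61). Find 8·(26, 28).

(56, 39)

Write P = (26, 28).
Double-and-add on 8 = (1000)₂. Start with P = (26, 28) for the leading 1-bit.
double: tangent at (26, 28): λ = (3·26² + 29)/(2·28) ≡ 44/56. 56⁻¹ ≡ 12 (mod 61), so λ ≡ 44·12 ≡ 40.
  x = λ² - 26 - 26 = 1600 - 52 ≡ 23; y = λ·(26 - 23) - 28 ≡ 31. → (23, 31)
double: tangent at (23, 31): λ = (3·23² + 29)/(2·31) ≡ 30/1. 1⁻¹ ≡ 1 (mod 61), so λ ≡ 30·1 ≡ 30.
  x = λ² - 23 - 23 = 900 - 46 ≡ 0; y = λ·(23 - 0) - 31 ≡ 49. → (0, 49)
double: tangent at (0, 49): λ = (3·0² + 29)/(2·49) ≡ 29/37. 37⁻¹ ≡ 33 (mod 61), so λ ≡ 29·33 ≡ 42.
  x = λ² - 0 - 0 = 1764 - 0 ≡ 56; y = λ·(0 - 56) - 49 ≡ 39. → (56, 39)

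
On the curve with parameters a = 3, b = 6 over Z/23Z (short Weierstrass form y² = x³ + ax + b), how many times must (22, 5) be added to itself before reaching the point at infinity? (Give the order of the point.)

9

2P: tangent at (22, 5): λ = (3·22² + 3)/(2·5) ≡ 6/10. 10⁻¹ ≡ 7 (mod 23) since 10·7 = 70 ≡ 1, so λ ≡ 6·7 ≡ 19.
  x = λ² - 22 - 22 = 361 - 44 ≡ 18; y = λ·(22 - 18) - 5 ≡ 2. → (18, 2)
3P: (18, 2) + (22, 5). λ = (5 - 2)/(22 - 18) ≡ 3/4 mod 23. 4⁻¹ ≡ 6 (mod 23), so λ ≡ 18.
  x = λ² - 18 - 22 = 324 - 40 ≡ 8; y = λ·(18 - 8) - 2 ≡ 17. → (8, 17)
4P: (8, 17) + (22, 5). λ = (5 - 17)/(22 - 8) ≡ 11/14 mod 23. 14⁻¹ ≡ 5 (mod 23), so λ ≡ 9.
  x = λ² - 8 - 22 = 81 - 30 ≡ 5; y = λ·(8 - 5) - 17 ≡ 10. → (5, 10)
5P: (5, 10) + (22, 5). λ = (5 - 10)/(22 - 5) ≡ 18/17 mod 23. 17⁻¹ ≡ 19 (mod 23), so λ ≡ 20.
  x = λ² - 5 - 22 = 400 - 27 ≡ 5; y = λ·(5 - 5) - 10 ≡ 13. → (5, 13)
6P: (5, 13) + (22, 5). λ = (5 - 13)/(22 - 5) ≡ 15/17 mod 23. 17⁻¹ ≡ 19 (mod 23), so λ ≡ 9.
  x = λ² - 5 - 22 = 81 - 27 ≡ 8; y = λ·(5 - 8) - 13 ≡ 6. → (8, 6)
7P: (8, 6) + (22, 5). λ = (5 - 6)/(22 - 8) ≡ 22/14 mod 23. 14⁻¹ ≡ 5 (mod 23) since 14·5 = 70 ≡ 1, so λ ≡ 18.
  x = λ² - 8 - 22 = 324 - 30 ≡ 18; y = λ·(8 - 18) - 6 ≡ 21. → (18, 21)
8P: (18, 21) + (22, 5). λ = (5 - 21)/(22 - 18) ≡ 7/4 mod 23. 4⁻¹ ≡ 6 (mod 23) since 4·6 = 24 ≡ 1, so λ ≡ 19.
  x = λ² - 18 - 22 = 361 - 40 ≡ 22; y = λ·(18 - 22) - 21 ≡ 18. → (22, 18)
9P: (22, 18) + (22, 5): same x and y₁ ≡ -y₂, so the sum is the point at infinity.
9P = the point at infinity, so the order is 9.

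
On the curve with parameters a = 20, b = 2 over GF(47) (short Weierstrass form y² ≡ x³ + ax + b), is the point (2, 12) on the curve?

yes

y² = 12² ≡ 3; x³ + 20x + 2 = 50 ≡ 3 (mod 47). 3 = 3.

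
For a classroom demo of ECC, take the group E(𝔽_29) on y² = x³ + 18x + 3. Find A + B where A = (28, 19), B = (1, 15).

(28, 19) + (1, 15). λ = (15 - 19)/(1 - 28) ≡ 25/2 mod 29. 2⁻¹ ≡ 15 (mod 29), so λ ≡ 27.
  x = λ² - 28 - 1 = 729 - 29 ≡ 4; y = λ·(28 - 4) - 19 ≡ 20. → (4, 20)

(4, 20)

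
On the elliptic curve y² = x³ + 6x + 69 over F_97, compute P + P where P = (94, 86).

(81, 40)

tangent at (94, 86): λ = (3·94² + 6)/(2·86) ≡ 33/75. 75⁻¹ ≡ 22 (mod 97) since 75·22 = 1650 ≡ 1, so λ ≡ 33·22 ≡ 47.
  x = λ² - 94 - 94 = 2209 - 188 ≡ 81; y = λ·(94 - 81) - 86 ≡ 40. → (81, 40)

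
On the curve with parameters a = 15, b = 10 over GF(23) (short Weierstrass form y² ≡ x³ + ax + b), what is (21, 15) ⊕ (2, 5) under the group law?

(21, 15) + (2, 5). λ = (5 - 15)/(2 - 21) ≡ 13/4 mod 23. 4⁻¹ ≡ 6 (mod 23), so λ ≡ 9.
  x = λ² - 21 - 2 = 81 - 23 ≡ 12; y = λ·(21 - 12) - 15 ≡ 20. → (12, 20)

(12, 20)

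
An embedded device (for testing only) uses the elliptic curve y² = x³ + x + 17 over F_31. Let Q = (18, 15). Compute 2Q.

tangent at (18, 15): λ = (3·18² + 1)/(2·15) ≡ 12/30. 30⁻¹ ≡ 30 (mod 31) since 30·30 = 900 ≡ 1, so λ ≡ 12·30 ≡ 19.
  x = λ² - 18 - 18 = 361 - 36 ≡ 15; y = λ·(18 - 15) - 15 ≡ 11. → (15, 11)

(15, 11)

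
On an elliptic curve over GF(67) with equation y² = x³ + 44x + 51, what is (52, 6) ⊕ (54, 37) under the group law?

(17, 34)

(52, 6) + (54, 37). λ = (37 - 6)/(54 - 52) ≡ 31/2 mod 67. 2⁻¹ ≡ 34 (mod 67) since 2·34 = 68 ≡ 1, so λ ≡ 49.
  x = λ² - 52 - 54 = 2401 - 106 ≡ 17; y = λ·(52 - 17) - 6 ≡ 34. → (17, 34)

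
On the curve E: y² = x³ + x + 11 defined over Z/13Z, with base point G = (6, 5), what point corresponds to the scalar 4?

Double-and-add on 4 = (100)₂. Start with G = (6, 5) for the leading 1-bit.
double: tangent at (6, 5): λ = (3·6² + 1)/(2·5) ≡ 5/10. 10⁻¹ ≡ 4 (mod 13), so λ ≡ 5·4 ≡ 7.
  x = λ² - 6 - 6 = 49 - 12 ≡ 11; y = λ·(6 - 11) - 5 ≡ 12. → (11, 12)
double: tangent at (11, 12): λ = (3·11² + 1)/(2·12) ≡ 0/11. 11⁻¹ ≡ 6 (mod 13), so λ ≡ 0·6 ≡ 0.
  x = λ² - 11 - 11 = 0 - 22 ≡ 4; y = λ·(11 - 4) - 12 ≡ 1. → (4, 1)

(4, 1)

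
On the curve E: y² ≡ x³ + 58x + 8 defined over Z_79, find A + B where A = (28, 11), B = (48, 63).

(54, 32)

(28, 11) + (48, 63). λ = (63 - 11)/(48 - 28) ≡ 52/20 mod 79. 20⁻¹ ≡ 4 (mod 79), so λ ≡ 50.
  x = λ² - 28 - 48 = 2500 - 76 ≡ 54; y = λ·(28 - 54) - 11 ≡ 32. → (54, 32)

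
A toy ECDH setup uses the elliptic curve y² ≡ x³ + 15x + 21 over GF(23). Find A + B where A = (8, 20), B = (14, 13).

(8, 20) + (14, 13). λ = (13 - 20)/(14 - 8) ≡ 16/6 mod 23. 6⁻¹ ≡ 4 (mod 23) since 6·4 = 24 ≡ 1, so λ ≡ 18.
  x = λ² - 8 - 14 = 324 - 22 ≡ 3; y = λ·(8 - 3) - 20 ≡ 1. → (3, 1)

(3, 1)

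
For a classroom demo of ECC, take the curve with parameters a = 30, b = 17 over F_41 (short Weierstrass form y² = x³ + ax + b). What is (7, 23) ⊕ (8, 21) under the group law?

(30, 23)

(7, 23) + (8, 21). λ = (21 - 23)/(8 - 7) ≡ 39/1 mod 41. 1⁻¹ ≡ 1 (mod 41), so λ ≡ 39.
  x = λ² - 7 - 8 = 1521 - 15 ≡ 30; y = λ·(7 - 30) - 23 ≡ 23. → (30, 23)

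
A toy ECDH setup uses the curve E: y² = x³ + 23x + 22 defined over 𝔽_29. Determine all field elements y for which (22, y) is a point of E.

none

x³ + 23x + 22 = 11176 ≡ 11 (mod 29).
11 is a non-residue mod 29; no y exists.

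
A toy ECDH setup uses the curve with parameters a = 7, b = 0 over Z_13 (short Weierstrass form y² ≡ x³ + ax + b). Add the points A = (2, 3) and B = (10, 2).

(2, 3) + (10, 2). λ = (2 - 3)/(10 - 2) ≡ 12/8 mod 13. 8⁻¹ ≡ 5 (mod 13), so λ ≡ 8.
  x = λ² - 2 - 10 = 64 - 12 ≡ 0; y = λ·(2 - 0) - 3 ≡ 0. → (0, 0)

(0, 0)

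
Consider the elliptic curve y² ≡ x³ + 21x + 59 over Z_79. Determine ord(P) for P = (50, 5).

2P: tangent at (50, 5): λ = (3·50² + 21)/(2·5) ≡ 16/10. 10⁻¹ ≡ 8 (mod 79), so λ ≡ 16·8 ≡ 49.
  x = λ² - 50 - 50 = 2401 - 100 ≡ 10; y = λ·(50 - 10) - 5 ≡ 59. → (10, 59)
3P: (10, 59) + (50, 5). λ = (5 - 59)/(50 - 10) ≡ 25/40 mod 79. 40⁻¹ ≡ 2 (mod 79), so λ ≡ 50.
  x = λ² - 10 - 50 = 2500 - 60 ≡ 70; y = λ·(10 - 70) - 59 ≡ 22. → (70, 22)
4P: (70, 22) + (50, 5). λ = (5 - 22)/(50 - 70) ≡ 62/59 mod 79. 59⁻¹ ≡ 75 (mod 79), so λ ≡ 68.
  x = λ² - 70 - 50 = 4624 - 120 ≡ 1; y = λ·(70 - 1) - 22 ≡ 9. → (1, 9)
5P: (1, 9) + (50, 5). λ = (5 - 9)/(50 - 1) ≡ 75/49 mod 79. 49⁻¹ ≡ 50 (mod 79), so λ ≡ 37.
  x = λ² - 1 - 50 = 1369 - 51 ≡ 54; y = λ·(1 - 54) - 9 ≡ 5. → (54, 5)
6P: (54, 5) + (50, 5). λ = (5 - 5)/(50 - 54) ≡ 0/75 mod 79. 75⁻¹ ≡ 59 (mod 79), so λ ≡ 0.
  x = λ² - 54 - 50 = 0 - 104 ≡ 54; y = λ·(54 - 54) - 5 ≡ 74. → (54, 74)
7P: (54, 74) + (50, 5). λ = (5 - 74)/(50 - 54) ≡ 10/75 mod 79. 75⁻¹ ≡ 59 (mod 79), so λ ≡ 37.
  x = λ² - 54 - 50 = 1369 - 104 ≡ 1; y = λ·(54 - 1) - 74 ≡ 70. → (1, 70)
8P: (1, 70) + (50, 5). λ = (5 - 70)/(50 - 1) ≡ 14/49 mod 79. 49⁻¹ ≡ 50 (mod 79), so λ ≡ 68.
  x = λ² - 1 - 50 = 4624 - 51 ≡ 70; y = λ·(1 - 70) - 70 ≡ 57. → (70, 57)
9P: (70, 57) + (50, 5). λ = (5 - 57)/(50 - 70) ≡ 27/59 mod 79. 59⁻¹ ≡ 75 (mod 79), so λ ≡ 50.
  x = λ² - 70 - 50 = 2500 - 120 ≡ 10; y = λ·(70 - 10) - 57 ≡ 20. → (10, 20)
10P: (10, 20) + (50, 5). λ = (5 - 20)/(50 - 10) ≡ 64/40 mod 79. 40⁻¹ ≡ 2 (mod 79), so λ ≡ 49.
  x = λ² - 10 - 50 = 2401 - 60 ≡ 50; y = λ·(10 - 50) - 20 ≡ 74. → (50, 74)
11P: (50, 74) + (50, 5): same x and y₁ ≡ -y₂, so the sum is O.
11P = O, so the order is 11.

11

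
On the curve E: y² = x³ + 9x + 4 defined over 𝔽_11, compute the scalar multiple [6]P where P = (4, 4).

(3, 5)

Repeated addition: build up to 6P.
2P: tangent at (4, 4): λ = (3·4² + 9)/(2·4) ≡ 2/8. 8⁻¹ ≡ 7 (mod 11), so λ ≡ 2·7 ≡ 3.
  x = λ² - 4 - 4 = 9 - 8 ≡ 1; y = λ·(4 - 1) - 4 ≡ 5. → (1, 5)
3P: (1, 5) + (4, 4). λ = (4 - 5)/(4 - 1) ≡ 10/3 mod 11. 3⁻¹ ≡ 4 (mod 11), so λ ≡ 7.
  x = λ² - 1 - 4 = 49 - 5 ≡ 0; y = λ·(1 - 0) - 5 ≡ 2. → (0, 2)
4P: (0, 2) + (4, 4). λ = (4 - 2)/(4 - 0) ≡ 2/4 mod 11. 4⁻¹ ≡ 3 (mod 11), so λ ≡ 6.
  x = λ² - 0 - 4 = 36 - 4 ≡ 10; y = λ·(0 - 10) - 2 ≡ 4. → (10, 4)
5P: (10, 4) + (4, 4). λ = (4 - 4)/(4 - 10) ≡ 0/5 mod 11. 5⁻¹ ≡ 9 (mod 11) since 5·9 = 45 ≡ 1, so λ ≡ 0.
  x = λ² - 10 - 4 = 0 - 14 ≡ 8; y = λ·(10 - 8) - 4 ≡ 7. → (8, 7)
6P: (8, 7) + (4, 4). λ = (4 - 7)/(4 - 8) ≡ 8/7 mod 11. 7⁻¹ ≡ 8 (mod 11), so λ ≡ 9.
  x = λ² - 8 - 4 = 81 - 12 ≡ 3; y = λ·(8 - 3) - 7 ≡ 5. → (3, 5)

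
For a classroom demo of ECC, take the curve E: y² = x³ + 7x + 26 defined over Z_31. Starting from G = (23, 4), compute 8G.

(23, 27)

Double-and-add on 8 = (1000)₂. Start with G = (23, 4) for the leading 1-bit.
double: tangent at (23, 4): λ = (3·23² + 7)/(2·4) ≡ 13/8. 8⁻¹ ≡ 4 (mod 31) since 8·4 = 32 ≡ 1, so λ ≡ 13·4 ≡ 21.
  x = λ² - 23 - 23 = 441 - 46 ≡ 23; y = λ·(23 - 23) - 4 ≡ 27. → (23, 27)
double: tangent at (23, 27): λ = (3·23² + 7)/(2·27) ≡ 13/23. 23⁻¹ ≡ 27 (mod 31), so λ ≡ 13·27 ≡ 10.
  x = λ² - 23 - 23 = 100 - 46 ≡ 23; y = λ·(23 - 23) - 27 ≡ 4. → (23, 4)
double: tangent at (23, 4): λ = (3·23² + 7)/(2·4) ≡ 13/8. 8⁻¹ ≡ 4 (mod 31), so λ ≡ 13·4 ≡ 21.
  x = λ² - 23 - 23 = 441 - 46 ≡ 23; y = λ·(23 - 23) - 4 ≡ 27. → (23, 27)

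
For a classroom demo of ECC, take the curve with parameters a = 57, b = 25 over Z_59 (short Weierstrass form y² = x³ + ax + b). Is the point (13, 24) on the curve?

y² = 24² ≡ 45; x³ + 57x + 25 = 2963 ≡ 13 (mod 59). 45 ≠ 13.

no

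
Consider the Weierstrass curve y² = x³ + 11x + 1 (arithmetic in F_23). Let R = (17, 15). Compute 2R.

tangent at (17, 15): λ = (3·17² + 11)/(2·15) ≡ 4/7. 7⁻¹ ≡ 10 (mod 23), so λ ≡ 4·10 ≡ 17.
  x = λ² - 17 - 17 = 289 - 34 ≡ 2; y = λ·(17 - 2) - 15 ≡ 10. → (2, 10)

(2, 10)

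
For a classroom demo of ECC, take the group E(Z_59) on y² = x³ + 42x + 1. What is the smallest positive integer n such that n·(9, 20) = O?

4

2P: tangent at (9, 20): λ = (3·9² + 42)/(2·20) ≡ 49/40. 40⁻¹ ≡ 31 (mod 59) since 40·31 = 1240 ≡ 1, so λ ≡ 49·31 ≡ 44.
  x = λ² - 9 - 9 = 1936 - 18 ≡ 30; y = λ·(9 - 30) - 20 ≡ 0. → (30, 0)
3P: (30, 0) + (9, 20). λ = (20 - 0)/(9 - 30) ≡ 20/38 mod 59. 38⁻¹ ≡ 14 (mod 59), so λ ≡ 44.
  x = λ² - 30 - 9 = 1936 - 39 ≡ 9; y = λ·(30 - 9) - 0 ≡ 39. → (9, 39)
4P: (9, 39) + (9, 20): same x and y₁ ≡ -y₂, so the sum is O.
4P = O, so the order is 4.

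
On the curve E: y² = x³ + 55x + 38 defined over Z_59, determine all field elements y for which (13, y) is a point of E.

x³ + 55x + 38 = 2950 ≡ 0 (mod 59).
Only y = 0 satisfies y² ≡ 0.

0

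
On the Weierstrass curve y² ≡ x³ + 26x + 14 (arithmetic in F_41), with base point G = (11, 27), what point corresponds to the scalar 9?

Repeated addition: build up to 9G.
2G: tangent at (11, 27): λ = (3·11² + 26)/(2·27) ≡ 20/13. 13⁻¹ ≡ 19 (mod 41), so λ ≡ 20·19 ≡ 11.
  x = λ² - 11 - 11 = 121 - 22 ≡ 17; y = λ·(11 - 17) - 27 ≡ 30. → (17, 30)
3G: (17, 30) + (11, 27). λ = (27 - 30)/(11 - 17) ≡ 38/35 mod 41. 35⁻¹ ≡ 34 (mod 41), so λ ≡ 21.
  x = λ² - 17 - 11 = 441 - 28 ≡ 3; y = λ·(17 - 3) - 30 ≡ 18. → (3, 18)
4G: (3, 18) + (11, 27). λ = (27 - 18)/(11 - 3) ≡ 9/8 mod 41. 8⁻¹ ≡ 36 (mod 41), so λ ≡ 37.
  x = λ² - 3 - 11 = 1369 - 14 ≡ 2; y = λ·(3 - 2) - 18 ≡ 19. → (2, 19)
5G: (2, 19) + (11, 27). λ = (27 - 19)/(11 - 2) ≡ 8/9 mod 41. 9⁻¹ ≡ 32 (mod 41), so λ ≡ 10.
  x = λ² - 2 - 11 = 100 - 13 ≡ 5; y = λ·(2 - 5) - 19 ≡ 33. → (5, 33)
6G: (5, 33) + (11, 27). λ = (27 - 33)/(11 - 5) ≡ 35/6 mod 41. 6⁻¹ ≡ 7 (mod 41), so λ ≡ 40.
  x = λ² - 5 - 11 = 1600 - 16 ≡ 26; y = λ·(5 - 26) - 33 ≡ 29. → (26, 29)
7G: (26, 29) + (11, 27). λ = (27 - 29)/(11 - 26) ≡ 39/26 mod 41. 26⁻¹ ≡ 30 (mod 41), so λ ≡ 22.
  x = λ² - 26 - 11 = 484 - 37 ≡ 37; y = λ·(26 - 37) - 29 ≡ 16. → (37, 16)
8G: (37, 16) + (11, 27). λ = (27 - 16)/(11 - 37) ≡ 11/15 mod 41. 15⁻¹ ≡ 11 (mod 41), so λ ≡ 39.
  x = λ² - 37 - 11 = 1521 - 48 ≡ 38; y = λ·(37 - 38) - 16 ≡ 27. → (38, 27)
9G: (38, 27) + (11, 27). λ = (27 - 27)/(11 - 38) ≡ 0/14 mod 41. 14⁻¹ ≡ 3 (mod 41) since 14·3 = 42 ≡ 1, so λ ≡ 0.
  x = λ² - 38 - 11 = 0 - 49 ≡ 33; y = λ·(38 - 33) - 27 ≡ 14. → (33, 14)

(33, 14)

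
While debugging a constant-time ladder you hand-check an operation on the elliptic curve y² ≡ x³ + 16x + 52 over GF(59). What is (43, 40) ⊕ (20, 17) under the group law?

(56, 6)

(43, 40) + (20, 17). λ = (17 - 40)/(20 - 43) ≡ 36/36 mod 59. 36⁻¹ ≡ 41 (mod 59) since 36·41 = 1476 ≡ 1, so λ ≡ 1.
  x = λ² - 43 - 20 = 1 - 63 ≡ 56; y = λ·(43 - 56) - 40 ≡ 6. → (56, 6)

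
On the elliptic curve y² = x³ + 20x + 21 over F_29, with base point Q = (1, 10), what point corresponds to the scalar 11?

Double-and-add on 11 = (1011)₂. Start with Q = (1, 10) for the leading 1-bit.
double: tangent at (1, 10): λ = (3·1² + 20)/(2·10) ≡ 23/20. 20⁻¹ ≡ 16 (mod 29), so λ ≡ 23·16 ≡ 20.
  x = λ² - 1 - 1 = 400 - 2 ≡ 21; y = λ·(1 - 21) - 10 ≡ 25. → (21, 25)
double: tangent at (21, 25): λ = (3·21² + 20)/(2·25) ≡ 9/21. 21⁻¹ ≡ 18 (mod 29) since 21·18 = 378 ≡ 1, so λ ≡ 9·18 ≡ 17.
  x = λ² - 21 - 21 = 289 - 42 ≡ 15; y = λ·(21 - 15) - 25 ≡ 19. → (15, 19)
add Q: (15, 19) + (1, 10). λ = (10 - 19)/(1 - 15) ≡ 20/15 mod 29. 15⁻¹ ≡ 2 (mod 29) since 15·2 = 30 ≡ 1, so λ ≡ 11.
  x = λ² - 15 - 1 = 121 - 16 ≡ 18; y = λ·(15 - 18) - 19 ≡ 6. → (18, 6)
double: tangent at (18, 6): λ = (3·18² + 20)/(2·6) ≡ 6/12. 12⁻¹ ≡ 17 (mod 29) since 12·17 = 204 ≡ 1, so λ ≡ 6·17 ≡ 15.
  x = λ² - 18 - 18 = 225 - 36 ≡ 15; y = λ·(18 - 15) - 6 ≡ 10. → (15, 10)
add Q: (15, 10) + (1, 10). λ = (10 - 10)/(1 - 15) ≡ 0/15 mod 29. 15⁻¹ ≡ 2 (mod 29), so λ ≡ 0.
  x = λ² - 15 - 1 = 0 - 16 ≡ 13; y = λ·(15 - 13) - 10 ≡ 19. → (13, 19)

(13, 19)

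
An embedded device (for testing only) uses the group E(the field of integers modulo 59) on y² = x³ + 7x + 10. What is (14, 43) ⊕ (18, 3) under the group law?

(14, 43) + (18, 3). λ = (3 - 43)/(18 - 14) ≡ 19/4 mod 59. 4⁻¹ ≡ 15 (mod 59), so λ ≡ 49.
  x = λ² - 14 - 18 = 2401 - 32 ≡ 9; y = λ·(14 - 9) - 43 ≡ 25. → (9, 25)

(9, 25)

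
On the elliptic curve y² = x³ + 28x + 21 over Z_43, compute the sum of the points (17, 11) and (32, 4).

(29, 29)

(17, 11) + (32, 4). λ = (4 - 11)/(32 - 17) ≡ 36/15 mod 43. 15⁻¹ ≡ 23 (mod 43), so λ ≡ 11.
  x = λ² - 17 - 32 = 121 - 49 ≡ 29; y = λ·(17 - 29) - 11 ≡ 29. → (29, 29)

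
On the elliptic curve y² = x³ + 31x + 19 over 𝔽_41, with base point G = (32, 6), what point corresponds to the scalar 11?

(34, 22)

Repeated addition: build up to 11G.
2G: tangent at (32, 6): λ = (3·32² + 31)/(2·6) ≡ 28/12. 12⁻¹ ≡ 24 (mod 41) since 12·24 = 288 ≡ 1, so λ ≡ 28·24 ≡ 16.
  x = λ² - 32 - 32 = 256 - 64 ≡ 28; y = λ·(32 - 28) - 6 ≡ 17. → (28, 17)
3G: (28, 17) + (32, 6). λ = (6 - 17)/(32 - 28) ≡ 30/4 mod 41. 4⁻¹ ≡ 31 (mod 41), so λ ≡ 28.
  x = λ² - 28 - 32 = 784 - 60 ≡ 27; y = λ·(28 - 27) - 17 ≡ 11. → (27, 11)
4G: (27, 11) + (32, 6). λ = (6 - 11)/(32 - 27) ≡ 36/5 mod 41. 5⁻¹ ≡ 33 (mod 41), so λ ≡ 40.
  x = λ² - 27 - 32 = 1600 - 59 ≡ 24; y = λ·(27 - 24) - 11 ≡ 27. → (24, 27)
5G: (24, 27) + (32, 6). λ = (6 - 27)/(32 - 24) ≡ 20/8 mod 41. 8⁻¹ ≡ 36 (mod 41), so λ ≡ 23.
  x = λ² - 24 - 32 = 529 - 56 ≡ 22; y = λ·(24 - 22) - 27 ≡ 19. → (22, 19)
6G: (22, 19) + (32, 6). λ = (6 - 19)/(32 - 22) ≡ 28/10 mod 41. 10⁻¹ ≡ 37 (mod 41) since 10·37 = 370 ≡ 1, so λ ≡ 11.
  x = λ² - 22 - 32 = 121 - 54 ≡ 26; y = λ·(22 - 26) - 19 ≡ 19. → (26, 19)
7G: (26, 19) + (32, 6). λ = (6 - 19)/(32 - 26) ≡ 28/6 mod 41. 6⁻¹ ≡ 7 (mod 41), so λ ≡ 32.
  x = λ² - 26 - 32 = 1024 - 58 ≡ 23; y = λ·(26 - 23) - 19 ≡ 36. → (23, 36)
8G: (23, 36) + (32, 6). λ = (6 - 36)/(32 - 23) ≡ 11/9 mod 41. 9⁻¹ ≡ 32 (mod 41) since 9·32 = 288 ≡ 1, so λ ≡ 24.
  x = λ² - 23 - 32 = 576 - 55 ≡ 29; y = λ·(23 - 29) - 36 ≡ 25. → (29, 25)
9G: (29, 25) + (32, 6). λ = (6 - 25)/(32 - 29) ≡ 22/3 mod 41. 3⁻¹ ≡ 14 (mod 41) since 3·14 = 42 ≡ 1, so λ ≡ 21.
  x = λ² - 29 - 32 = 441 - 61 ≡ 11; y = λ·(29 - 11) - 25 ≡ 25. → (11, 25)
10G: (11, 25) + (32, 6). λ = (6 - 25)/(32 - 11) ≡ 22/21 mod 41. 21⁻¹ ≡ 2 (mod 41) since 21·2 = 42 ≡ 1, so λ ≡ 3.
  x = λ² - 11 - 32 = 9 - 43 ≡ 7; y = λ·(11 - 7) - 25 ≡ 28. → (7, 28)
11G: (7, 28) + (32, 6). λ = (6 - 28)/(32 - 7) ≡ 19/25 mod 41. 25⁻¹ ≡ 23 (mod 41) since 25·23 = 575 ≡ 1, so λ ≡ 27.
  x = λ² - 7 - 32 = 729 - 39 ≡ 34; y = λ·(7 - 34) - 28 ≡ 22. → (34, 22)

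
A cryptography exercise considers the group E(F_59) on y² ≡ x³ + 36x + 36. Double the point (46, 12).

(41, 20)

tangent at (46, 12): λ = (3·46² + 36)/(2·12) ≡ 12/24. 24⁻¹ ≡ 32 (mod 59) since 24·32 = 768 ≡ 1, so λ ≡ 12·32 ≡ 30.
  x = λ² - 46 - 46 = 900 - 92 ≡ 41; y = λ·(46 - 41) - 12 ≡ 20. → (41, 20)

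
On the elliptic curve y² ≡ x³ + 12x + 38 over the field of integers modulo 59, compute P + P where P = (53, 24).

(33, 26)

tangent at (53, 24): λ = (3·53² + 12)/(2·24) ≡ 2/48. 48⁻¹ ≡ 16 (mod 59), so λ ≡ 2·16 ≡ 32.
  x = λ² - 53 - 53 = 1024 - 106 ≡ 33; y = λ·(53 - 33) - 24 ≡ 26. → (33, 26)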